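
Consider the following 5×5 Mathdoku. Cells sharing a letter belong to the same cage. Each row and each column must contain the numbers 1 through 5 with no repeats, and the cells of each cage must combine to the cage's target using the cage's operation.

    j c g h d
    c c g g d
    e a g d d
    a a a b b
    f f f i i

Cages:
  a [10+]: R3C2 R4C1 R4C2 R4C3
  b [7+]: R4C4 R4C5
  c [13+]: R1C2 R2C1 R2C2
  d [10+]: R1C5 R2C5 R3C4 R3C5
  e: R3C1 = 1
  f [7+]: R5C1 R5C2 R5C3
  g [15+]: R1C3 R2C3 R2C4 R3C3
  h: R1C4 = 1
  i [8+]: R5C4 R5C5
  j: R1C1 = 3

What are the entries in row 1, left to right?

3 5 4 1 2

Cage j is a single given cell; hence R1C1 = 3.
Cage h is a single given cell, which forces R1C4 = 1.
E is a freebie, which forces R3C1 = 1.
The 4 cells of cage d must have sum 10, so R2C5 = 1.
The only place for 2 in row 2 is R2C3.
In row 1, 2 can only go at R1C5, so R1C5 = 2.
The only place for 3 in row 2 is R2C2.
Cage c needs sum 13, which forces R1C2 = 5.
Row 1 now contains 5, which forces R1C3 = 4.
Cage c has sum 13; hence R2C1 = 5.
Row 2 now contains 5; hence R2C4 = 4.
Column 2 already has 5, leaving R4C2 = 1.
Column 3 already has 4, which forces R5C3 = 1.
Cage g needs sum 15, so R3C3 = 5.
Row 3 already has 5, which forces R3C5 = 4.
Column 3 now contains 5, so R4C3 = 3.
3 is placed in row 4, leaving R4C4 = 2.
Column 5 already has 4, so R4C5 = 5.
Column 5 now contains 5, which forces R5C5 = 3.
Row 3 now contains 4, so R3C2 = 2.
Column 4 now contains 2, so R3C4 = 3.
Row 4 already has 2, leaving R4C1 = 4.
4 is placed in column 1, so R5C1 = 2.
2 is placed in column 2, leaving R5C2 = 4.
Row 5 now contains 3, which forces R5C4 = 5.
Completed grid: 3 5 4 1 2 / 5 3 2 4 1 / 1 2 5 3 4 / 4 1 3 2 5 / 2 4 1 5 3.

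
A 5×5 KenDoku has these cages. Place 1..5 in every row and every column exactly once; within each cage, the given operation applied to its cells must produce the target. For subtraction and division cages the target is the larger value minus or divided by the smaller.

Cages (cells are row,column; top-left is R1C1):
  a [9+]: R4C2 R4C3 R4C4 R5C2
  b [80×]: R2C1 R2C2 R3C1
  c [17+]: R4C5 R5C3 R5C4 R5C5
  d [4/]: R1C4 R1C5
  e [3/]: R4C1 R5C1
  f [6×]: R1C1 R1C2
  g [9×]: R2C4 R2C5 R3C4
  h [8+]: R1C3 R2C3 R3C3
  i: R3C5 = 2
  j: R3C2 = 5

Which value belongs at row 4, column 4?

2

The 3 cells of cage b must have product 80, so R2C1 = 5.
The 3 cells of cage b must have product 80, leaving R2C2 = 4.
The 3 cells of cage g must have product 9, which forces R2C4 = 1.
The 3 cells of cage g must have product 9, so R2C5 = 3.
Cage b needs product 80, leaving R3C1 = 4.
Cage j is given, so R3C2 = 5.
The 3 cells of cage g must have product 9, so R3C4 = 3.
Cage i is a single given cell, leaving R3C5 = 2.
The 4 cells of cage c must have sum 17; hence R4C5 = 5.
Column 5 now contains 3; hence R5C5 = 4.
Cage h needs sum 8, which forces R1C3 = 5.
Column 4 now contains 1; hence R1C4 = 4.
Column 5 already has 4, leaving R1C5 = 1.
Row 2 now contains 3; hence R2C3 = 2.
Row 3 now contains 2, leaving R3C3 = 1.
Column 4 already has 4, which forces R4C4 = 2.
Cage c has sum 17; hence R5C3 = 3.
Row 5 already has 4, which forces R5C4 = 5.
The two cells of cage e must have quotient 3; hence R4C1 = 3.
The 4 cells of cage a must have sum 9, leaving R4C2 = 1.
Column 3 already has 3, so R4C3 = 4.
Row 5 already has 3, leaving R5C1 = 1.
The 4 cells of cage a must have sum 9; hence R5C2 = 2.
Column 1 already has 3, so R1C1 = 2.
2 is placed in column 2, which forces R1C2 = 3.
The full grid is 2 3 5 4 1 / 5 4 2 1 3 / 4 5 1 3 2 / 3 1 4 2 5 / 1 2 3 5 4.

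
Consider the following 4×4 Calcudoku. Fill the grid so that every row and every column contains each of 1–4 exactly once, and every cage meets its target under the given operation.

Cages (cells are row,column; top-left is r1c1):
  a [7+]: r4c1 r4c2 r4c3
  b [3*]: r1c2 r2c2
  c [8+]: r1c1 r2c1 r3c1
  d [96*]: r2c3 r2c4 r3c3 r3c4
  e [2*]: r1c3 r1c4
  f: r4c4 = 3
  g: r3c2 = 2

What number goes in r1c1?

Cage g is a single given cell, which forces r3c2 = 2.
F is a freebie, leaving r4c4 = 3.
Cage d has product 96, which forces r2c3 = 4.
The 4 cells of cage d must have product 96, which forces r2c4 = 2.
Cage d needs product 96, so r3c3 = 3.
Column 4 already has 3; hence r3c4 = 4.
The 3 cells of cage c must have sum 8, leaving r1c1 = 4.
Cage e needs two cells with product 2; hence r1c3 = 2.
Column 4 already has 2, which forces r1c4 = 1.
The 3 cells of cage c must have sum 8; hence r2c1 = 3.
Row 2 already has 3, leaving r2c2 = 1.
Row 3 already has 4, leaving r3c1 = 1.
Column 1 already has 1, which forces r4c1 = 2.
Column 2 now contains 1, so r4c2 = 4.
Column 3 now contains 2, which forces r4c3 = 1.
Row 1 now contains 1, which forces r1c2 = 3.
The full grid is 4 3 2 1 / 3 1 4 2 / 1 2 3 4 / 2 4 1 3.

4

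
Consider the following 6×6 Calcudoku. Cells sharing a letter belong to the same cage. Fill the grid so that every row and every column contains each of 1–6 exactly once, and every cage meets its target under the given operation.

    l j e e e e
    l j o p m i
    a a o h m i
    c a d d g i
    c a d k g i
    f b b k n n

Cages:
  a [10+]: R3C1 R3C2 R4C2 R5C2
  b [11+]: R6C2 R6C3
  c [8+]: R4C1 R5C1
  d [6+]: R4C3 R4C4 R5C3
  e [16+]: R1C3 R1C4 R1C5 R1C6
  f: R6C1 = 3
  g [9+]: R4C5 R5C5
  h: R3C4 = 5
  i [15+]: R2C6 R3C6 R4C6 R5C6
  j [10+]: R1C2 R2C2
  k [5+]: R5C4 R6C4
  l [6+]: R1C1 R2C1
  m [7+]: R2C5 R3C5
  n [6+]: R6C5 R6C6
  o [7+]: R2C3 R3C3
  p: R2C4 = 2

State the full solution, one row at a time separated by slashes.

Cage p is a single given cell, which forces R2C4 = 2.
Cage h is a single given cell, so R3C4 = 5.
Cage f is given, which forces R6C1 = 3.
Column 4 needs a 6, and only R1C4 is open for it.
Row 1 now contains 6, leaving R1C2 = 4.
Cage j needs two cells with sum 10; hence R2C2 = 6.
Column 2 now contains 6, which forces R6C2 = 5.
5 is placed in row 6, so R6C3 = 6.
The 4 cells of cage a must have sum 10, leaving R3C1 = 4.
In row 1, 1 can only go at R1C1, so R1C1 = 1.
Column 1 already has 1, which forces R2C1 = 5.
5 is placed in row 2, leaving R2C3 = 4.
4 is placed in row 2, so R2C5 = 1.
Row 2 already has 1, which forces R2C6 = 3.
Cage o's pair has sum 7; hence R3C3 = 3.
The two cells of cage m must have sum 7; hence R3C5 = 6.
Cage e has sum 16, which forces R1C5 = 3.
The 3 cells of cage d must have sum 6, leaving R4C4 = 3.
Cage a needs sum 10; hence R5C2 = 3.
The only place for 1 in row 6 is R6C4.
Column 4 already has 1, which forces R5C4 = 4.
4 is placed in row 5, which forces R5C5 = 5.
Row 5 already has 5, so R5C6 = 6.
Cage c's pair has sum 8, leaving R4C1 = 6.
Column 5 now contains 5; hence R4C5 = 4.
Row 4 now contains 4; hence R4C6 = 5.
Row 5 now contains 6, leaving R5C1 = 2.
Row 5 already has 2, which forces R5C3 = 1.
Column 5 already has 4, which forces R6C5 = 2.
Row 6 now contains 2, leaving R6C6 = 4.
The 4 cells of cage e must have sum 16; hence R1C3 = 5.
Column 6 now contains 5, leaving R1C6 = 2.
Cage i needs sum 15, leaving R3C6 = 1.
Column 3 already has 1, leaving R4C3 = 2.
Row 3 already has 1, which forces R3C2 = 2.
Row 4 already has 2, leaving R4C2 = 1.

1 4 5 6 3 2 / 5 6 4 2 1 3 / 4 2 3 5 6 1 / 6 1 2 3 4 5 / 2 3 1 4 5 6 / 3 5 6 1 2 4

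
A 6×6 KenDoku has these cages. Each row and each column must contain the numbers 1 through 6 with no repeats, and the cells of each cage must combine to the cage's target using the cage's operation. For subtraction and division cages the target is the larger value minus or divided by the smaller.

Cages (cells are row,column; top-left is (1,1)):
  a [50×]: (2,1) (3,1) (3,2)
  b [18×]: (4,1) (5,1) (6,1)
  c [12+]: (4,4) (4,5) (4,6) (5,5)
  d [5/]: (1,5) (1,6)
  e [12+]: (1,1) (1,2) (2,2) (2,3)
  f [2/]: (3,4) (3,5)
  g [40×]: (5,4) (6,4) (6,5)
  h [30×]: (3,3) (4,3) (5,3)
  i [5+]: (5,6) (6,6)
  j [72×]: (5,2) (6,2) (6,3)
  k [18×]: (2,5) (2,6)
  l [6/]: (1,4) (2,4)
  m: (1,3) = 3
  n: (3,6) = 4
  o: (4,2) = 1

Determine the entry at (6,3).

Cage m is a single given cell, leaving (1,3) = 3.
Cage a has product 50, leaving (2,1) = 5.
Cage a needs product 50, leaving (3,1) = 2.
The 3 cells of cage a must have product 50, so (3,2) = 5.
N is a freebie, leaving (3,6) = 4.
O is a freebie, leaving (4,2) = 1.
The only place for 2 in row 1 is (1,2).
Row 1 needs a 4, and only (1,1) is open for it.
The 4 cells of cage e must have sum 12, leaving (2,2) = 4.
Cage e has sum 12; hence (2,3) = 2.
Cage j needs product 72, leaving (6,3) = 4.
Cage g has product 40; hence (5,4) = 4.
In row 1, 6 can only go at (1,4), so (1,4) = 6.
Column 4 now contains 6, so (2,4) = 1.
Column 4 now contains 6, so (3,4) = 3.
Cage f needs two cells with quotient 2, so (3,5) = 6.
Column 5 already has 6, so (2,5) = 3.
Cage k needs two cells with product 18, leaving (2,6) = 6.
Row 3 now contains 6; hence (3,3) = 1.
Row 4 needs a 4, and only (4,5) is open for it.
The 4 cells of cage c must have sum 12, leaving (5,5) = 1.
Column 5 already has 1; hence (1,5) = 5.
Cage d's pair has quotient 5; hence (1,6) = 1.
Cage b has product 18, which forces (6,1) = 1.
Column 5 already has 5, so (6,5) = 2.
2 is placed in row 6, so (6,6) = 3.
Cage j needs product 72; hence (5,2) = 3.
Column 6 already has 3, so (5,6) = 2.
3 is placed in row 6, so (6,2) = 6.
2 is placed in row 6; hence (6,4) = 5.
The 3 cells of cage b must have product 18, which forces (4,1) = 3.
Column 4 already has 5, which forces (4,4) = 2.
2 is placed in column 6, which forces (4,6) = 5.
3 is placed in row 5, so (5,1) = 6.
6 is placed in row 5, so (5,3) = 5.
5 is placed in row 4, which forces (4,3) = 6.
Completed grid: 4 2 3 6 5 1 / 5 4 2 1 3 6 / 2 5 1 3 6 4 / 3 1 6 2 4 5 / 6 3 5 4 1 2 / 1 6 4 5 2 3.

4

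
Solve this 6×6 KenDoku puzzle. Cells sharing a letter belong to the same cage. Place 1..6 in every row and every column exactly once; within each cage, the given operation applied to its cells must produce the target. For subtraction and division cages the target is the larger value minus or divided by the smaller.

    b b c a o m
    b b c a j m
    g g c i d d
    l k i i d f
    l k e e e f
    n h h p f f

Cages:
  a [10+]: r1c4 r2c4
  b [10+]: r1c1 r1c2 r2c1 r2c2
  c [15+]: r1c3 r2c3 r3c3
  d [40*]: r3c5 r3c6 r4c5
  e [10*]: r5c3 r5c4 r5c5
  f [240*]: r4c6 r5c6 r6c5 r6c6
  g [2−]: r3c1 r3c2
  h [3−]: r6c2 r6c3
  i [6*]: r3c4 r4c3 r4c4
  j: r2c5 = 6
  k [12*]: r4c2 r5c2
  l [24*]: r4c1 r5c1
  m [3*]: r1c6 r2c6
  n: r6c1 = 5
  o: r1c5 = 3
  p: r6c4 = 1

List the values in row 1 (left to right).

Cage o is a single given cell; hence r1c5 = 3.
Row 1 already has 3, so r1c6 = 1.
J is a freebie; hence r2c5 = 6.
Column 6 now contains 1; hence r2c6 = 3.
Cage n is given, leaving r6c1 = 5.
Cage p is a single given cell, leaving r6c4 = 1.
Cage b needs sum 10; hence r1c1 = 2.
Cage b needs sum 10; hence r1c2 = 5.
Cage a's pair has sum 10, so r1c4 = 6.
The 4 cells of cage b must have sum 10; hence r2c1 = 1.
Cage b has sum 10, so r2c2 = 2.
Row 2 already has 6, so r2c4 = 4.
Cage i has product 6, which forces r4c3 = 1.
Row 1 already has 6, so r1c3 = 4.
Row 2 already has 4, which forces r2c3 = 5.
The 3 cells of cage c must have sum 15; hence r3c3 = 6.
Column 3 already has 5, leaving r5c3 = 2.
Row 5 now contains 2, leaving r5c4 = 5.
Cage e has product 10, so r5c5 = 1.
6 is placed in column 3; hence r6c3 = 3.
The two cells of cage g must have difference 2, leaving r3c1 = 3.
Cage g needs two cells with difference 2; hence r3c2 = 1.
Row 3 already has 3; hence r3c4 = 2.
Column 4 already has 2; hence r4c4 = 3.
The 4 cells of cage f must have product 240, leaving r4c6 = 5.
3 is placed in row 6, which forces r6c2 = 6.
Cage d needs product 40, which forces r3c5 = 5.
5 is placed in column 6, leaving r3c6 = 4.
Row 4 already has 3, leaving r4c2 = 4.
Cage d needs product 40, so r4c5 = 2.
Cage k needs two cells with product 12, so r5c2 = 3.
Cage f needs product 240, leaving r5c6 = 6.
Column 5 now contains 2, which forces r6c5 = 4.
Column 6 already has 4; hence r6c6 = 2.
Row 4 already has 4, so r4c1 = 6.
6 is placed in row 5, so r5c1 = 4.
Filled in: 2 5 4 6 3 1 / 1 2 5 4 6 3 / 3 1 6 2 5 4 / 6 4 1 3 2 5 / 4 3 2 5 1 6 / 5 6 3 1 4 2.

2 5 4 6 3 1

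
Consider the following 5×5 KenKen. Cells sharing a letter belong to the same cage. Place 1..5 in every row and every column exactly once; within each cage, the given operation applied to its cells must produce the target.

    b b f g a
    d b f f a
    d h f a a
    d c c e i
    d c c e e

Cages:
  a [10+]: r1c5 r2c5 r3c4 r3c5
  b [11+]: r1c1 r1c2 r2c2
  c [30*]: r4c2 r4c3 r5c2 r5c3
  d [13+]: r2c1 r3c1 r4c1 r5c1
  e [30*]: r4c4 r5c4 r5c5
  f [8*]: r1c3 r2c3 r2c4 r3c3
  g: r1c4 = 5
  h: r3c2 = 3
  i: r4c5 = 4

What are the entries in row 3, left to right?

Cage g is given, so r1c4 = 5.
The 4 cells of cage f must have product 8, so r2c4 = 1.
H is a freebie, so r3c2 = 3.
I is a freebie, which forces r4c5 = 4.
Cage b has sum 11, which forces r2c2 = 5.
Cage e has product 30, which forces r5c5 = 5.
Cage a needs sum 10, leaving r3c4 = 4.
The 4 cells of cage c must have product 30; hence r4c3 = 5.
The 4 cells of cage c must have product 30, so r5c3 = 3.
Row 5 now contains 3; hence r5c4 = 2.
The 4 cells of cage d must have sum 13; hence r3c1 = 5.
Cage c needs product 30, so r4c2 = 2.
Column 4 now contains 2, leaving r4c4 = 3.
2 is placed in row 5, so r5c2 = 1.
The 3 cells of cage b must have sum 11, leaving r1c1 = 2.
2 is placed in column 2, so r1c2 = 4.
Row 1 already has 4, which forces r1c3 = 1.
Row 1 now contains 1, so r1c5 = 3.
Cage d has sum 13, leaving r2c1 = 3.
Column 5 now contains 3, leaving r2c5 = 2.
Column 3 already has 1, so r3c3 = 2.
Column 5 already has 2, which forces r3c5 = 1.
Row 4 now contains 3, which forces r4c1 = 1.
Row 5 now contains 1, which forces r5c1 = 4.
Row 2 already has 2, leaving r2c3 = 4.
The full grid is 2 4 1 5 3 / 3 5 4 1 2 / 5 3 2 4 1 / 1 2 5 3 4 / 4 1 3 2 5.

5 3 2 4 1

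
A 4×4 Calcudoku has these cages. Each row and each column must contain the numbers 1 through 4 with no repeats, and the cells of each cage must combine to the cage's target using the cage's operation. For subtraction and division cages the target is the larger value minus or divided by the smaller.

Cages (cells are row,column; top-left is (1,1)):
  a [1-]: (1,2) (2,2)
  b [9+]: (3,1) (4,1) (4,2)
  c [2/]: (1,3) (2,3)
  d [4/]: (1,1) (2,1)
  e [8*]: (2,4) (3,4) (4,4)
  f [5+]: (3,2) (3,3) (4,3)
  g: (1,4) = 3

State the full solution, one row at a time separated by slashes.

G is a freebie, which forces (1,4) = 3.
The only place for 3 in row 2 is (2,2).
In row 4, 3 can only go at (4,1), so (4,1) = 3.
In row 3, 3 can only go at (3,3), so (3,3) = 3.
Cage f has sum 5; hence (3,2) = 1.
Cage f needs sum 5, so (4,3) = 1.
The 3 cells of cage e must have product 8, which forces (2,4) = 1.
The two cells of cage d must have quotient 4, which forces (1,1) = 1.
Row 2 already has 1, which forces (2,1) = 4.
Row 2 now contains 4, leaving (2,3) = 2.
4 is placed in column 1, which forces (3,1) = 2.
Row 3 now contains 2, leaving (3,4) = 4.
Column 4 already has 4; hence (4,4) = 2.
2 is placed in column 3, which forces (1,3) = 4.
2 is placed in row 4, leaving (4,2) = 4.
Row 1 already has 4, which forces (1,2) = 2.

1 2 4 3 / 4 3 2 1 / 2 1 3 4 / 3 4 1 2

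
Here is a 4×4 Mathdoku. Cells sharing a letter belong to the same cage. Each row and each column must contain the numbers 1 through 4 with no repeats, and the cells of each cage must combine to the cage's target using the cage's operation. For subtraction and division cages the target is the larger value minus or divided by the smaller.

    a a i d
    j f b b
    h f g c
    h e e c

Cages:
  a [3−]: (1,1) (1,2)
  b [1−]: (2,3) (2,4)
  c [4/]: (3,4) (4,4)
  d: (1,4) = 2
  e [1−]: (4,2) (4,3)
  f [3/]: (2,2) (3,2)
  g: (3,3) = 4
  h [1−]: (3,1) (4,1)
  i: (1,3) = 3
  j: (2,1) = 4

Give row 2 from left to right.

4 1 2 3

Cage i is a single given cell, so (1,3) = 3.
Cage d is a single given cell, leaving (1,4) = 2.
Cage j is a single given cell, which forces (2,1) = 4.
Cage g is a single given cell, which forces (3,3) = 4.
Row 3 already has 4, which forces (3,4) = 1.
1 is placed in column 4, so (4,4) = 4.
Column 1 now contains 4, leaving (1,1) = 1.
Cage a's pair has difference 3, so (1,2) = 4.
Cage f needs two cells with quotient 3, which forces (2,2) = 1.
Cage b's pair has difference 1, leaving (2,3) = 2.
1 is placed in column 4, so (2,4) = 3.
Row 3 already has 1, leaving (3,2) = 3.
3 is placed in column 2; hence (4,2) = 2.
Column 3 already has 2, so (4,3) = 1.
Row 3 already has 3; hence (3,1) = 2.
2 is placed in row 4, leaving (4,1) = 3.
Completed grid: 1 4 3 2 / 4 1 2 3 / 2 3 4 1 / 3 2 1 4.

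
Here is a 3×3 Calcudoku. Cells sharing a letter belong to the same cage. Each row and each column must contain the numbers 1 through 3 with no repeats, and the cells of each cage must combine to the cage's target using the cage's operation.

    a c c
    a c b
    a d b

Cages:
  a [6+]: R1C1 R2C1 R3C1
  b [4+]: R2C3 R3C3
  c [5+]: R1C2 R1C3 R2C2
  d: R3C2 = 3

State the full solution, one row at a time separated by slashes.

3 1 2 / 1 2 3 / 2 3 1

D is a freebie, leaving R3C2 = 3.
Row 3 already has 3; hence R3C3 = 1.
3 is placed in column 2, so R1C2 = 1.
1 is placed in column 3, leaving R1C3 = 2.
Cage c has sum 5; hence R2C2 = 2.
1 is placed in column 3, which forces R2C3 = 3.
Row 3 now contains 1, which forces R3C1 = 2.
1 is placed in row 1, leaving R1C1 = 3.
Row 2 now contains 3; hence R2C1 = 1.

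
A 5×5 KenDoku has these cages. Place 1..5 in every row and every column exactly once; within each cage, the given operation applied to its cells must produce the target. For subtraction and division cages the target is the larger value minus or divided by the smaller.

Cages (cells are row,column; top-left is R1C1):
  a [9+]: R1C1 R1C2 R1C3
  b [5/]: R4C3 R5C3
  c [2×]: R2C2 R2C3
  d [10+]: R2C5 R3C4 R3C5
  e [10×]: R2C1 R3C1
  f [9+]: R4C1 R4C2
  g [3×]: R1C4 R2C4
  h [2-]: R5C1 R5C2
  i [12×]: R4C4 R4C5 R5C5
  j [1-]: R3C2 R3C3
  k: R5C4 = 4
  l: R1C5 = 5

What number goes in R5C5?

2

Cage l is given, so R1C5 = 5.
Cage k is a single given cell; hence R5C4 = 4.
Row 1 needs a 1, and only R1C4 is open for it.
Column 4 now contains 1; hence R2C4 = 3.
Column 4 now contains 3, which forces R3C4 = 5.
Column 4 now contains 3, so R4C4 = 2.
Cage e needs two cells with product 10; hence R2C1 = 5.
Row 3 now contains 5; hence R3C1 = 2.
Column 1 already has 5, which forces R4C1 = 4.
Row 4 now contains 4; hence R4C2 = 5.
Row 4 now contains 5; hence R4C3 = 1.
The 3 cells of cage i must have product 12, so R4C5 = 3.
1 is placed in column 3, which forces R5C3 = 5.
Cage i needs product 12, which forces R5C5 = 2.
Column 1 already has 4, leaving R1C1 = 3.
The two cells of cage c must have product 2; hence R2C2 = 1.
1 is placed in column 3, leaving R2C3 = 2.
1 is placed in row 2, so R2C5 = 4.
Column 5 already has 4; hence R3C5 = 1.
Column 1 now contains 3, which forces R5C1 = 1.
Column 2 now contains 1; hence R5C2 = 3.
The 3 cells of cage a must have sum 9, which forces R1C2 = 2.
Column 3 now contains 2, so R1C3 = 4.
3 is placed in column 2, so R3C2 = 4.
Cage j needs two cells with difference 1, leaving R3C3 = 3.
Completed grid: 3 2 4 1 5 / 5 1 2 3 4 / 2 4 3 5 1 / 4 5 1 2 3 / 1 3 5 4 2.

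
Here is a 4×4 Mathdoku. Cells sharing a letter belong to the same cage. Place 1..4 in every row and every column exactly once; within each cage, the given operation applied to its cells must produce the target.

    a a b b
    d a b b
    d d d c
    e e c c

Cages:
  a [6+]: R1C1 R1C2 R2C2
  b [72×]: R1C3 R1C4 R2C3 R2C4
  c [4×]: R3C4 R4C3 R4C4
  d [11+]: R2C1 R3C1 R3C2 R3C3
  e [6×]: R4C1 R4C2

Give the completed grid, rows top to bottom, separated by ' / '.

The only place for 1 in row 2 is R2C2.
The only place for 1 in row 1 is R1C1.
Cage a has sum 6; hence R1C2 = 4.
The only place for 2 in row 2 is R2C1.
2 is placed in column 1; hence R4C1 = 3.
The two cells of cage e must have product 6, which forces R4C2 = 2.
Row 4 already has 2, which forces R4C3 = 1.
Row 4 already has 1, which forces R4C4 = 4.
Cage b needs product 72, leaving R1C3 = 3.
Cage b needs product 72; hence R1C4 = 2.
Cage b needs product 72, leaving R2C3 = 4.
Column 4 now contains 4, leaving R2C4 = 3.
Column 1 now contains 3, which forces R3C1 = 4.
2 is placed in column 2; hence R3C2 = 3.
Cage d has sum 11, so R3C3 = 2.
The 3 cells of cage c must have product 4; hence R3C4 = 1.

1 4 3 2 / 2 1 4 3 / 4 3 2 1 / 3 2 1 4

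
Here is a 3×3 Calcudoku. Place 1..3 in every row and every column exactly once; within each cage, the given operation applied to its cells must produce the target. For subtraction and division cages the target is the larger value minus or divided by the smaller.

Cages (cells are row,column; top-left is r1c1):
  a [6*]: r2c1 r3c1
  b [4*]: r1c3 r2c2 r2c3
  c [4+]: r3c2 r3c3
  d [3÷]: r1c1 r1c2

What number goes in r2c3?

Cage b needs product 4, leaving r1c3 = 2.
Cage b has product 4, which forces r2c2 = 2.
The 3 cells of cage b must have product 4, which forces r2c3 = 1.
Column 3 now contains 1; hence r3c3 = 3.
2 is placed in row 2; hence r2c1 = 3.
Row 3 now contains 3, leaving r3c1 = 2.
Row 3 now contains 3, which forces r3c2 = 1.
Column 1 now contains 3; hence r1c1 = 1.
Column 2 now contains 1, so r1c2 = 3.
Filled in: 1 3 2 / 3 2 1 / 2 1 3.

1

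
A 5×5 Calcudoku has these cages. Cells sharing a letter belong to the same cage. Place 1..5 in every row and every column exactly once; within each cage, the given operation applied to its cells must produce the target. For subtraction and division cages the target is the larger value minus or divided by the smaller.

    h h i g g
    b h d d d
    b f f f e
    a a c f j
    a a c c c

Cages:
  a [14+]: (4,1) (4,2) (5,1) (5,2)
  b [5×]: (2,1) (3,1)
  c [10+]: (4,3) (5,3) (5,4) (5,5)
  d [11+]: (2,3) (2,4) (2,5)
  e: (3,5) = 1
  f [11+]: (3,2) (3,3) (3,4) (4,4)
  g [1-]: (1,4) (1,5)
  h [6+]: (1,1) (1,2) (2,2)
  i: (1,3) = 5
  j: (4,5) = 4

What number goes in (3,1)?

I is a freebie, leaving (1,3) = 5.
E is a freebie; hence (3,5) = 1.
J is a freebie, so (4,5) = 4.
Cage b needs two cells with product 5; hence (2,1) = 1.
1 is placed in row 3, which forces (3,1) = 5.
Cage h has sum 6; hence (1,2) = 1.
Cage f needs sum 11, so (4,4) = 2.
Row 4 already has 2; hence (4,1) = 3.
Cage a needs sum 14, so (4,2) = 5.
Row 4 now contains 3, so (4,3) = 1.
3 is placed in column 1, leaving (1,1) = 2.
Row 1 now contains 2, so (1,5) = 3.
The 3 cells of cage h must have sum 6; hence (2,2) = 3.
Column 1 already has 2, which forces (5,1) = 4.
Row 5 already has 4, which forces (5,2) = 2.
Row 5 now contains 2, leaving (5,3) = 3.
Row 5 now contains 3, which forces (5,4) = 1.
Row 5 now contains 2, which forces (5,5) = 5.
Row 1 already has 3; hence (1,4) = 4.
Cage d has sum 11, leaving (2,3) = 4.
The 3 cells of cage d must have sum 11, so (2,4) = 5.
Column 5 now contains 5, leaving (2,5) = 2.
Column 2 already has 2; hence (3,2) = 4.
Cage f needs sum 11, so (3,3) = 2.
Cage f needs sum 11; hence (3,4) = 3.
Filled in: 2 1 5 4 3 / 1 3 4 5 2 / 5 4 2 3 1 / 3 5 1 2 4 / 4 2 3 1 5.

5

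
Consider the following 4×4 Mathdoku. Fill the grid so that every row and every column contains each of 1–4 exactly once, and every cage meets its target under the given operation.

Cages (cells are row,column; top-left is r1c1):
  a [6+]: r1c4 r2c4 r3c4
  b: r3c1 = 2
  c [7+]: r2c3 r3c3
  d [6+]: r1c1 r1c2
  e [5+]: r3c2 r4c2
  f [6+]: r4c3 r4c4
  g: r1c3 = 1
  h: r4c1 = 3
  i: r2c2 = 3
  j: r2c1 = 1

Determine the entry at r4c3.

Cage g is a single given cell, so r1c3 = 1.
Cage j is a single given cell, so r2c1 = 1.
I is a freebie; hence r2c2 = 3.
Row 2 now contains 3; hence r2c3 = 4.
Row 2 now contains 3, so r2c4 = 2.
Cage b is a single given cell, leaving r3c1 = 2.
Column 3 now contains 4, leaving r3c3 = 3.
3 is placed in row 3; hence r3c4 = 1.
Cage h is given; hence r4c1 = 3.
Column 3 now contains 4, which forces r4c3 = 2.
Column 4 already has 2, so r4c4 = 4.
Column 1 already has 2, which forces r1c1 = 4.
Cage d's pair has sum 6; hence r1c2 = 2.
Column 4 already has 2, which forces r1c4 = 3.
1 is placed in row 3, so r3c2 = 4.
4 is placed in row 4; hence r4c2 = 1.
Completed grid: 4 2 1 3 / 1 3 4 2 / 2 4 3 1 / 3 1 2 4.

2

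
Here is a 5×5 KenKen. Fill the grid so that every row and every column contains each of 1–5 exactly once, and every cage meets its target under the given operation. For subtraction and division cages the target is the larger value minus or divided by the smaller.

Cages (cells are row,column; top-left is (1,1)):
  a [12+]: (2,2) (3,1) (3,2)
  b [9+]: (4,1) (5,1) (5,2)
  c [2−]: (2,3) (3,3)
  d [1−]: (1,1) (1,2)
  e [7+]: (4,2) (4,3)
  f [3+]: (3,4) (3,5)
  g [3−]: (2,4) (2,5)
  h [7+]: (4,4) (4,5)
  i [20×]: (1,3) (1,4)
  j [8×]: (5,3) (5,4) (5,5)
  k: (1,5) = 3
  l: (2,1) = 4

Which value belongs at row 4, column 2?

Cage k is given; hence (1,5) = 3.
Cage l is a single given cell, which forces (2,1) = 4.
In row 2, 1 can only go at (2,3), so (2,3) = 1.
Cage c needs two cells with difference 2, leaving (3,3) = 3.
3 is placed in row 3, so (3,1) = 5.
Row 2 needs a 3, and only (2,2) is open for it.
Cage a needs sum 12, so (3,2) = 4.
Column 2 already has 4; hence (5,2) = 5.
Column 2 now contains 5, leaving (4,2) = 2.
Cage e needs two cells with sum 7; hence (4,3) = 5.
5 is placed in row 4, which forces (4,4) = 3.
5 is placed in row 4; hence (4,5) = 4.
The two cells of cage d must have difference 1, leaving (1,1) = 2.
Column 2 already has 2, so (1,2) = 1.
5 is placed in column 3, which forces (1,3) = 4.
The two cells of cage i must have product 20; hence (1,4) = 5.
5 is placed in column 4, so (2,4) = 2.
Row 2 now contains 2, which forces (2,5) = 5.
Column 4 now contains 2, which forces (3,4) = 1.
1 is placed in row 3, leaving (3,5) = 2.
3 is placed in row 4; hence (4,1) = 1.
The 3 cells of cage b must have sum 9, so (5,1) = 3.
Column 3 already has 4, leaving (5,3) = 2.
Column 4 now contains 1, which forces (5,4) = 4.
Column 5 now contains 2; hence (5,5) = 1.
Completed grid: 2 1 4 5 3 / 4 3 1 2 5 / 5 4 3 1 2 / 1 2 5 3 4 / 3 5 2 4 1.

2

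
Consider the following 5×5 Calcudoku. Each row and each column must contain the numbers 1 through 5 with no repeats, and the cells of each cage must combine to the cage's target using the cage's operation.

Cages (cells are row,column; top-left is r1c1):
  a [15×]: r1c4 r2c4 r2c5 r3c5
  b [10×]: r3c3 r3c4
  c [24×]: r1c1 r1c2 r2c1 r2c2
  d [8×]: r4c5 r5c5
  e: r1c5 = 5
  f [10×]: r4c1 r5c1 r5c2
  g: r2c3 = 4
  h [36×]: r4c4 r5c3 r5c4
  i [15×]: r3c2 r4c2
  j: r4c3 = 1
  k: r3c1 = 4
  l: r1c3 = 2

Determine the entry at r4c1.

2

L is a freebie; hence r1c3 = 2.
Cage e is given; hence r1c5 = 5.
Cage g is a single given cell, leaving r2c3 = 4.
Cage k is a single given cell; hence r3c1 = 4.
2 is placed in column 3, so r3c3 = 5.
Row 3 now contains 5, which forces r3c4 = 2.
J is a freebie, which forces r4c3 = 1.
Cage h has product 36; hence r4c4 = 3.
Cage h needs product 36, leaving r5c3 = 3.
Cage h has product 36, so r5c4 = 4.
Row 5 now contains 4, leaving r5c5 = 2.
Cage c has product 24; hence r1c2 = 4.
Column 4 now contains 3, so r1c4 = 1.
The 4 cells of cage a must have product 15, so r2c4 = 5.
Row 3 now contains 5; hence r3c2 = 3.
Row 3 now contains 3; hence r3c5 = 1.
Cage f needs product 10, so r4c1 = 2.
3 is placed in row 4, leaving r4c2 = 5.
Column 5 now contains 2, which forces r4c5 = 4.
Column 2 now contains 5, so r5c2 = 1.
Row 1 already has 1, which forces r1c1 = 3.
Cage c needs product 24, which forces r2c1 = 1.
Column 2 now contains 1; hence r2c2 = 2.
1 is placed in column 5, so r2c5 = 3.
1 is placed in row 5, so r5c1 = 5.
Completed grid: 3 4 2 1 5 / 1 2 4 5 3 / 4 3 5 2 1 / 2 5 1 3 4 / 5 1 3 4 2.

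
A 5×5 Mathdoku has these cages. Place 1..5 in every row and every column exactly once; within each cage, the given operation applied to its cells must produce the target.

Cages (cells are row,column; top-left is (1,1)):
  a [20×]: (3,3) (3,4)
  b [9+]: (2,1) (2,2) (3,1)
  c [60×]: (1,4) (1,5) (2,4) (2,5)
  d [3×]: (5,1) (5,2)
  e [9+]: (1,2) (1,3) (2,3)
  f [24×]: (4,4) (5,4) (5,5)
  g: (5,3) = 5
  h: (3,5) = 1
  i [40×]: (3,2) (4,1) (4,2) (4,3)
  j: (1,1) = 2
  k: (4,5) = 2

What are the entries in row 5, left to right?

1 3 5 2 4

Cage j is given, which forces (1,1) = 2.
H is a freebie, so (3,5) = 1.
K is a freebie; hence (4,5) = 2.
G is a freebie, so (5,3) = 5.
Cage i needs product 40; hence (3,2) = 2.
Column 3 now contains 5; hence (3,3) = 4.
Cage a needs two cells with product 20, leaving (3,4) = 5.
Column 3 already has 4; hence (4,3) = 1.
Cage f has product 24, which forces (5,4) = 2.
The 3 cells of cage e must have sum 9; hence (1,2) = 4.
Column 3 already has 1, which forces (1,3) = 3.
Row 1 now contains 3, so (1,4) = 1.
Row 1 now contains 3, which forces (1,5) = 5.
Cage e needs sum 9; hence (2,3) = 2.
Row 3 now contains 5, which forces (3,1) = 3.
4 is placed in column 2, which forces (4,2) = 5.
3 is placed in column 1, so (5,1) = 1.
Row 5 now contains 1, which forces (5,2) = 3.
3 is placed in row 5, so (5,5) = 4.
Column 1 already has 1, leaving (2,1) = 5.
Column 2 now contains 5, which forces (2,2) = 1.
Cage c has product 60; hence (2,4) = 4.
Column 5 already has 4; hence (2,5) = 3.
Row 4 now contains 5, which forces (4,1) = 4.
Cage f needs product 24; hence (4,4) = 3.
Completed grid: 2 4 3 1 5 / 5 1 2 4 3 / 3 2 4 5 1 / 4 5 1 3 2 / 1 3 5 2 4.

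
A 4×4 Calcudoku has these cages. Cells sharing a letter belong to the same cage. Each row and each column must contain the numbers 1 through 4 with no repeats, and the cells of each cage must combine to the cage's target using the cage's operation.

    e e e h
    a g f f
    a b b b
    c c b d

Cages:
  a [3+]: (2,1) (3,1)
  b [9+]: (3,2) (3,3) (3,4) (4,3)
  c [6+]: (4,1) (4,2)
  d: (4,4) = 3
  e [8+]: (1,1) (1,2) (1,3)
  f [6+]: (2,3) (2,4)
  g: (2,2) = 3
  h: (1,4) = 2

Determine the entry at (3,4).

H is a freebie, leaving (1,4) = 2.
Cage g is given; hence (2,2) = 3.
Column 4 already has 2, which forces (2,4) = 4.
D is a freebie, leaving (4,4) = 3.
Row 2 already has 4, which forces (2,3) = 2.
Column 4 now contains 3, leaving (3,4) = 1.
Column 3 now contains 2, so (4,3) = 1.
2 is placed in row 2; hence (2,1) = 1.
1 is placed in row 3; hence (3,1) = 2.
The 4 cells of cage b must have sum 9, which forces (3,2) = 4.
Cage b needs sum 9, leaving (3,3) = 3.
Column 1 now contains 2, which forces (4,1) = 4.
4 is placed in column 2; hence (4,2) = 2.
4 is placed in column 1, leaving (1,1) = 3.
4 is placed in column 2, leaving (1,2) = 1.
Column 3 already has 3; hence (1,3) = 4.
Completed grid: 3 1 4 2 / 1 3 2 4 / 2 4 3 1 / 4 2 1 3.

1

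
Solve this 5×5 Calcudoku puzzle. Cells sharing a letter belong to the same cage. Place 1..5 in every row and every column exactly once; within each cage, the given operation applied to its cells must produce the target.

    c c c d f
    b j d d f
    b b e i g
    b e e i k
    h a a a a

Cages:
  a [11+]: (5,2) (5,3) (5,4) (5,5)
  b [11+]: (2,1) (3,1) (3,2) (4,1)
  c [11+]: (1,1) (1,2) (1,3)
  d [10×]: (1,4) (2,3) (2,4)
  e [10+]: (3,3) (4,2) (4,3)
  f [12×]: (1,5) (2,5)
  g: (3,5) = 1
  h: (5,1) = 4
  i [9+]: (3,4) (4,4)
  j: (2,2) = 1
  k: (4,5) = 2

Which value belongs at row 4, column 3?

J is a freebie, leaving (2,2) = 1.
Cage g is given, so (3,5) = 1.
Cage k is given, which forces (4,5) = 2.
H is a freebie, so (5,1) = 4.
Cage d has product 10, so (1,4) = 1.
Cage b has sum 11, so (4,1) = 1.
Cage a has sum 11; hence (5,3) = 1.
In row 1, 3 can only go at (1,5), so (1,5) = 3.
Column 5 already has 3, leaving (2,5) = 4.
Column 5 already has 3, which forces (5,5) = 5.
In row 2, 3 can only go at (2,1), so (2,1) = 3.
The only place for 3 in row 3 is (3,3).
Cage e has sum 10, leaving (4,2) = 3.
Cage e needs sum 10; hence (4,3) = 4.
4 is placed in row 4, leaving (4,4) = 5.
Column 2 now contains 3, which forces (5,2) = 2.
Row 5 now contains 2, so (5,4) = 3.
Cage c needs sum 11, which forces (1,2) = 4.
The 3 cells of cage d must have product 10; hence (2,3) = 5.
Column 4 now contains 5, so (2,4) = 2.
The 4 cells of cage b must have sum 11, which forces (3,1) = 2.
Column 2 now contains 2, leaving (3,2) = 5.
Column 4 now contains 5, leaving (3,4) = 4.
2 is placed in column 1, so (1,1) = 5.
5 is placed in column 3, so (1,3) = 2.
Filled in: 5 4 2 1 3 / 3 1 5 2 4 / 2 5 3 4 1 / 1 3 4 5 2 / 4 2 1 3 5.

4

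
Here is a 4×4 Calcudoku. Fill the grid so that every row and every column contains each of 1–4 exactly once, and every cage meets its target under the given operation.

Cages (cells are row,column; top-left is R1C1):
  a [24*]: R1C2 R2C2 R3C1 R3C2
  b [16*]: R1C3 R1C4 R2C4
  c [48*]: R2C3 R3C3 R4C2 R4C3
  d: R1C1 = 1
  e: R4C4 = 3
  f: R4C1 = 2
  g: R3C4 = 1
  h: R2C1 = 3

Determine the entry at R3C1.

4

Cage d is a single given cell; hence R1C1 = 1.
Row 1 now contains 1, leaving R1C4 = 4.
Cage h is a single given cell, leaving R2C1 = 3.
4 is placed in column 4; hence R2C4 = 2.
Cage g is given; hence R3C4 = 1.
Cage f is a single given cell, which forces R4C1 = 2.
2 is placed in row 4, so R4C2 = 4.
E is a freebie, so R4C4 = 3.
Row 1 already has 4; hence R1C3 = 2.
Column 2 now contains 4, which forces R2C2 = 1.
The 4 cells of cage c must have product 48, which forces R2C3 = 4.
2 is placed in column 1; hence R3C1 = 4.
The 4 cells of cage c must have product 48, which forces R3C3 = 3.
Row 4 already has 3, which forces R4C3 = 1.
2 is placed in row 1, leaving R1C2 = 3.
Row 3 now contains 3, leaving R3C2 = 2.
Completed grid: 1 3 2 4 / 3 1 4 2 / 4 2 3 1 / 2 4 1 3.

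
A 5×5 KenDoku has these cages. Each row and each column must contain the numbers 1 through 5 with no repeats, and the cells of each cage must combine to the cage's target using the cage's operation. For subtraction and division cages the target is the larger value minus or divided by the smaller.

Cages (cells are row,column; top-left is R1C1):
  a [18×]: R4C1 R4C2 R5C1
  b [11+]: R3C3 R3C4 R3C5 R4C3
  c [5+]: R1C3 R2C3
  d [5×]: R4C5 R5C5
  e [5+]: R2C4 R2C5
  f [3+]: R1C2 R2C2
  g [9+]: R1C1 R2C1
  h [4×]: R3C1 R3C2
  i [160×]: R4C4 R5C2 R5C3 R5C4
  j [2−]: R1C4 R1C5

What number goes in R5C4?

Cage a has product 18; hence R4C1 = 2.
Cage a needs product 18, leaving R4C2 = 3.
Cage i has product 160, which forces R4C4 = 4.
The 3 cells of cage a must have product 18, so R5C1 = 3.
Row 2 needs a 5, and only R2C1 is open for it.
Column 1 already has 5, so R1C1 = 4.
4 is placed in column 1, leaving R3C1 = 1.
1 is placed in row 3, leaving R3C2 = 4.
Cage b has sum 11, which forces R4C3 = 1.
Row 4 already has 1, which forces R4C5 = 5.
Cage i needs product 160; hence R5C3 = 4.
5 is placed in column 5, leaving R5C5 = 1.
Column 5 now contains 1; hence R1C5 = 3.
Column 5 already has 3; hence R3C5 = 2.
Row 1 now contains 3; hence R1C3 = 2.
Cage c needs two cells with sum 5, so R2C3 = 3.
Cage e's pair has sum 5, which forces R2C4 = 1.
Column 5 already has 2, so R2C5 = 4.
3 is placed in column 3; hence R3C3 = 5.
Row 3 already has 5; hence R3C4 = 3.
2 is placed in row 1, which forces R1C2 = 1.
Column 4 now contains 1, so R1C4 = 5.
Row 2 already has 1, so R2C2 = 2.
Column 2 now contains 2; hence R5C2 = 5.
Column 4 now contains 5, leaving R5C4 = 2.
Filled in: 4 1 2 5 3 / 5 2 3 1 4 / 1 4 5 3 2 / 2 3 1 4 5 / 3 5 4 2 1.

2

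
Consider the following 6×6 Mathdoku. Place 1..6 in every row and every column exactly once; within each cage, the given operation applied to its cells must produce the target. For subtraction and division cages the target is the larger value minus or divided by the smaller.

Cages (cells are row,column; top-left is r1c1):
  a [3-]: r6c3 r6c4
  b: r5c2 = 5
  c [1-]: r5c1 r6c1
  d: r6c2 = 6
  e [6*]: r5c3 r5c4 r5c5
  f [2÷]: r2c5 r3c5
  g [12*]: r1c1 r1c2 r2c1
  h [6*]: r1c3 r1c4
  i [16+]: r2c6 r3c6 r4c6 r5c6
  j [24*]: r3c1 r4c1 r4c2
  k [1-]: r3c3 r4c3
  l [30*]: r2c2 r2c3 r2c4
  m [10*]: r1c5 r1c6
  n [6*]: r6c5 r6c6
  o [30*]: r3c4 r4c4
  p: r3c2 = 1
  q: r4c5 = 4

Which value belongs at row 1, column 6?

Cage p is a single given cell, which forces r3c2 = 1.
Cage q is given, leaving r4c5 = 4.
B is a freebie, leaving r5c2 = 5.
D is a freebie, leaving r6c2 = 6.
The only place for 5 in column 1 is r6c1.
The only place for 4 in column 2 is r1c2.
The only place for 4 in row 2 is r2c6.
In row 2, 6 can only go at r2c5, so r2c5 = 6.
The two cells of cage f must have quotient 2, so r3c5 = 3.
Column 5 already has 3, leaving r6c5 = 2.
Row 6 now contains 2, which forces r6c6 = 3.
Column 5 already has 2; hence r1c5 = 5.
Cage m's pair has product 10, so r1c6 = 2.
Column 5 already has 2, which forces r5c5 = 1.
1 is placed in row 5, which forces r5c6 = 6.
6 is placed in column 6, so r3c6 = 5.
The 4 cells of cage i must have sum 16; hence r4c6 = 1.
Row 5 now contains 6; hence r5c1 = 4.
Column 1 already has 4; hence r3c1 = 2.
Row 3 now contains 5, leaving r3c4 = 6.
The 3 cells of cage j must have product 24; hence r4c1 = 6.
Cage j needs product 24, so r4c2 = 2.
Cage o needs two cells with product 30, so r4c4 = 5.
Cage h's pair has product 6, which forces r1c3 = 6.
Column 4 now contains 6, which forces r1c4 = 1.
2 is placed in column 2, which forces r2c2 = 3.
Cage l needs product 30, so r2c3 = 5.
Cage l has product 30, leaving r2c4 = 2.
Row 3 already has 6, leaving r3c3 = 4.
Row 4 now contains 5, leaving r4c3 = 3.
3 is placed in column 3, which forces r5c3 = 2.
Column 4 already has 2, leaving r5c4 = 3.
Column 3 now contains 4, which forces r6c3 = 1.
1 is placed in column 4, leaving r6c4 = 4.
Row 1 already has 1, which forces r1c1 = 3.
Row 2 already has 3, leaving r2c1 = 1.
The full grid is 3 4 6 1 5 2 / 1 3 5 2 6 4 / 2 1 4 6 3 5 / 6 2 3 5 4 1 / 4 5 2 3 1 6 / 5 6 1 4 2 3.

2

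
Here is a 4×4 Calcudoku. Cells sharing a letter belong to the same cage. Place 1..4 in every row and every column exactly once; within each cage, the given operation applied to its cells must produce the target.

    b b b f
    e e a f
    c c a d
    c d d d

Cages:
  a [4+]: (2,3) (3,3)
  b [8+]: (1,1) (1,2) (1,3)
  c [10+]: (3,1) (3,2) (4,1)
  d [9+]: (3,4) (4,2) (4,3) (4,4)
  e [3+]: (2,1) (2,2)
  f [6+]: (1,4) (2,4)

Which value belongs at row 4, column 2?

The only place for 2 in row 1 is (1,4).
Column 4 already has 2, leaving (2,4) = 4.
In row 2, 3 can only go at (2,3), so (2,3) = 3.
Column 3 now contains 3; hence (3,3) = 1.
Row 3 now contains 1, which forces (3,4) = 3.
Column 4 now contains 3, so (4,4) = 1.
Column 3 already has 1, leaving (1,3) = 4.
Cage c has sum 10, so (3,1) = 2.
3 is placed in row 3, so (3,2) = 4.
The 3 cells of cage c must have sum 10, so (4,1) = 4.
Cage d has sum 9, which forces (4,2) = 3.
Cage d needs sum 9, so (4,3) = 2.
The 3 cells of cage b must have sum 8, leaving (1,1) = 3.
3 is placed in column 2, which forces (1,2) = 1.
2 is placed in column 1, which forces (2,1) = 1.
The two cells of cage e must have sum 3, which forces (2,2) = 2.
Completed grid: 3 1 4 2 / 1 2 3 4 / 2 4 1 3 / 4 3 2 1.

3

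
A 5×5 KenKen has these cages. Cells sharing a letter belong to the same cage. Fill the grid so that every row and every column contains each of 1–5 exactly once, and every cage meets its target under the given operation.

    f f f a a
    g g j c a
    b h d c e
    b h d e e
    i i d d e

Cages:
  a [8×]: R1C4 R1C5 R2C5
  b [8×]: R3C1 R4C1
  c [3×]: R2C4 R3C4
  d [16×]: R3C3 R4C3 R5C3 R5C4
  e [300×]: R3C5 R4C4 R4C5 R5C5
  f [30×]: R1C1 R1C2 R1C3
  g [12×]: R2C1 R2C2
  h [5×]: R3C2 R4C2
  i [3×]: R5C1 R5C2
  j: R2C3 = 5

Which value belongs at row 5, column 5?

J is a freebie; hence R2C3 = 5.
The 4 cells of cage e must have product 300, so R4C4 = 5.
The 4 cells of cage d must have product 16, so R5C4 = 2.
Cage h needs two cells with product 5; hence R3C2 = 5.
Row 4 now contains 5, which forces R4C2 = 1.
Column 2 now contains 1, so R5C2 = 3.
Cage f needs product 30, which forces R1C1 = 5.
Column 2 now contains 3, leaving R1C2 = 2.
Cage f has product 30, leaving R1C3 = 3.
Cage g needs two cells with product 12, which forces R2C1 = 3.
Column 2 now contains 3, which forces R2C2 = 4.
Row 2 already has 3, which forces R2C4 = 1.
Row 2 now contains 1; hence R2C5 = 2.
Column 4 already has 1; hence R3C4 = 3.
Row 3 already has 3, so R3C5 = 4.
Column 5 already has 4; hence R4C5 = 3.
Row 5 now contains 3, leaving R5C1 = 1.
Row 5 already has 1, leaving R5C3 = 4.
Cage e has product 300, which forces R5C5 = 5.
Column 4 already has 1; hence R1C4 = 4.
Column 5 already has 4, leaving R1C5 = 1.
Row 3 now contains 4, leaving R3C1 = 2.
Cage d has product 16; hence R3C3 = 1.
Cage b needs two cells with product 8; hence R4C1 = 4.
Column 3 now contains 4, leaving R4C3 = 2.
Filled in: 5 2 3 4 1 / 3 4 5 1 2 / 2 5 1 3 4 / 4 1 2 5 3 / 1 3 4 2 5.

5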